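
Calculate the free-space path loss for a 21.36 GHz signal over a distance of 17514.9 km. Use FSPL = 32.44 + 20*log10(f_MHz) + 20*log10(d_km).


f = 21.36 GHz = 21360.0000 MHz
d = 17514.9 km
FSPL = 32.44 + 20*log10(21360.0000) + 20*log10(17514.9)
FSPL = 32.44 + 86.5920 + 84.8682
FSPL = 203.9002 dB

203.9002 dB


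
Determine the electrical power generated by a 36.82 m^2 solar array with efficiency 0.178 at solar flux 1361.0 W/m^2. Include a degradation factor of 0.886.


P = area * eta * S * degradation
P = 36.82 * 0.178 * 1361.0 * 0.886
P = 7903.0665 W

7903.0665 W


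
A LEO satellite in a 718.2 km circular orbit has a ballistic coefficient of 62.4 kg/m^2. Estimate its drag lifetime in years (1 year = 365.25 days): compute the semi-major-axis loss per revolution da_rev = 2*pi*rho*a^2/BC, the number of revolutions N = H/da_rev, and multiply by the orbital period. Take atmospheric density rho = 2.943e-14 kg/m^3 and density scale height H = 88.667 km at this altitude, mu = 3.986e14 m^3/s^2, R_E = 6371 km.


a = R_E + alt = 7089.2000 km = 7.0892e+06 m
da_rev = 2*pi*rho*a^2/BC = 2*pi*2.943e-14*(7.0892e+06)^2/62.4 = 0.148929249 m per revolution
N = H/da_rev = 88667.0000 m / 0.148929249 m = 595363.2401 revolutions
P = 2*pi*sqrt(a^3/mu) = 5940.2820 s
lifetime = N*P = 595363.2401 * 5940.2820 = 3.5366256e+09 s = 40933.1661 days
years = 40933.1661 / 365.25 = 112.0689 years

112.0689 years


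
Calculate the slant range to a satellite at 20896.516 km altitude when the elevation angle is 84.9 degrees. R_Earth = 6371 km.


h = 20896.516 km, el = 84.9 deg
d = -R_E*sin(el) + sqrt((R_E*sin(el))^2 + 2*R_E*h + h^2)
d = -6371.0000*sin(1.4818) + sqrt((6371.0000*0.9960411)^2 + 2*6371.0000*20896.516 + 20896.516^2)
d = 20915.8562 km

20915.8562 km


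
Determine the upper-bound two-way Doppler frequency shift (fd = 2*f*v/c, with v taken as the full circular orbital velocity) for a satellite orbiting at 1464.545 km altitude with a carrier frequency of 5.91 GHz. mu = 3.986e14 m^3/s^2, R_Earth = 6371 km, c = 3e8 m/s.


r = 7.835545e+06 m
v = sqrt(mu/r) = 7132.3729 m/s (worst-case radial velocity)
f = 5.91 GHz = 5.91e+09 Hz
fd = 2*f*v/c = 2*5.91e+09*7132.3729/3.0e+08
fd = 281015.4932 Hz

281015.4932 Hz


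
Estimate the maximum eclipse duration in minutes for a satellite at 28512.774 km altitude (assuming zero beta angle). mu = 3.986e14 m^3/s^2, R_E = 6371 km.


r = 34883.7740 km
T = 1080.6752 min
Eclipse fraction = arcsin(R_E/r)/pi = arcsin(6371.0000/34883.7740)/pi
= arcsin(0.1826351)/pi = 0.05846268
Eclipse duration = 0.05846268 * 1080.6752 = 63.1792 min

63.1792 minutes


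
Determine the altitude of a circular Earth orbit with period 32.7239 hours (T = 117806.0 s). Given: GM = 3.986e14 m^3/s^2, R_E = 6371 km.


T = 117806.0 s
r = (mu*T^2/(4*pi^2))^(1/3) = (3.986e14 * 117806.0^2 / (4*pi^2))^(1/3)
r = 5.1940261e+07 m = 51940.2608 km
alt = r - R_E = 51940.2608 - 6371 = 45569.2608 km

45569.2608 km


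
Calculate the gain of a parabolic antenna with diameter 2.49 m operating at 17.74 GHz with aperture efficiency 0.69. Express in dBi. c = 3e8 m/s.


lambda = c/f = 3e8 / 1.774e+10 = 0.01691094 m
G = eta*(pi*D/lambda)^2 = 0.69*(pi*2.49/0.01691094)^2
G = 147642.7929 (linear)
G = 10*log10(147642.7929) = 51.6921 dBi

51.6921 dBi


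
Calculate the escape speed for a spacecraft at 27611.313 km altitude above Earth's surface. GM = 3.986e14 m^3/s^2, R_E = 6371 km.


r = 6371.0 + 27611.313 = 33982.3130 km = 3.3982313e+07 m
v_esc = sqrt(2*mu/r) = sqrt(2*3.986e14 / 3.3982313e+07)
v_esc = 4843.4763 m/s = 4.8435 km/s

4.8435 km/s


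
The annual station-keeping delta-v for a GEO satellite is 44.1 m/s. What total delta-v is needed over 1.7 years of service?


dV = rate * years = 44.1 * 1.7
dV = 74.9700 m/s

74.9700 m/s


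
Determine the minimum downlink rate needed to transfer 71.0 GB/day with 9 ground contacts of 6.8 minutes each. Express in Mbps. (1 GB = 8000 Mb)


total contact time = 9 * 6.8 * 60 = 3672.0000 s
data = 71.0 GB = 568000.0000 Mb
rate = 568000.0000 / 3672.0000 = 154.6841 Mbps

154.6841 Mbps


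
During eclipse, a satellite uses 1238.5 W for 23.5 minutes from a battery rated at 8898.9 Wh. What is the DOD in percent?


E_used = P * t / 60 = 1238.5 * 23.5 / 60 = 485.0792 Wh
DOD = E_used / E_total * 100 = 485.0792 / 8898.9 * 100
DOD = 5.4510 %

5.4510 %


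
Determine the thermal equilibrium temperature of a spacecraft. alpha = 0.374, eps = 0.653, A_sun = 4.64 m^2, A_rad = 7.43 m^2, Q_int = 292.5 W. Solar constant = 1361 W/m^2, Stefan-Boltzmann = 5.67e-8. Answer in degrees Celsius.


Numerator = alpha*S*A_sun + Q_int = 0.374*1361*4.64 + 292.5 = 2654.3250 W
Denominator = eps*sigma*A_rad = 0.653*5.67e-8*7.43 = 2.7509649e-07 W/K^4
T^4 = 9.6487052e+09 K^4
T = 313.4132 K = 40.2632 C

40.2632 degrees Celsius


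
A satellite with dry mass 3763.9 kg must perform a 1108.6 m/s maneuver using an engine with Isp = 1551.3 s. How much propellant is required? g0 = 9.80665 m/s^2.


ve = Isp * g0 = 1551.3 * 9.80665 = 15213.056145 m/s
mass ratio = exp(dv/ve) = exp(1108.6/15213.056145) = 1.07559244
m_prop = m_dry * (mr - 1) = 3763.9 * (1.07559244 - 1)
m_prop = 284.5224 kg

284.5224 kg


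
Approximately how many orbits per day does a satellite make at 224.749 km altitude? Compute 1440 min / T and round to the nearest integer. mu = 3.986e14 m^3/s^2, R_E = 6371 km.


r = 6.595749e+06 m
T = 2*pi*sqrt(r^3/mu) = 5330.9843 s = 88.8497 min
revs/day = 1440 / 88.8497 = 16.2071
Rounded: 16 revolutions per day

16 revolutions per day


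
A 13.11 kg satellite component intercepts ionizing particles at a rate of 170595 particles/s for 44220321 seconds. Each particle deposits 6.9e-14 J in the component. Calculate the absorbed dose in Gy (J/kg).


Total energy deposited = rate * time * E_per
  = 170595 * 44220321 * 6.9e-14 = 0.5205198 J
Dose = E_total / mass = 0.5205198 / 13.11
Dose = 0.03970403 Gy

0.0397 Gy


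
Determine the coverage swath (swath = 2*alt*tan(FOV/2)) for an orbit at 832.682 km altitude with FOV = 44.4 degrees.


FOV = 44.4 deg = 0.7749262 rad
swath = 2 * alt * tan(FOV/2) = 2 * 832.682 * tan(0.3874631)
swath = 2 * 832.682 * 0.4080924
swath = 679.6225 km

679.6225 km


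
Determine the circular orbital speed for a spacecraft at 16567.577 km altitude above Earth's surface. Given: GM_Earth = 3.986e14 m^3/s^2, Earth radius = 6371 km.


r = R_E + alt = 6371.0 + 16567.577 = 22938.5770 km = 2.2938577e+07 m
v = sqrt(mu/r) = sqrt(3.986e14 / 2.2938577e+07) = 4168.5538 m/s = 4.1686 km/s

4.1686 km/s


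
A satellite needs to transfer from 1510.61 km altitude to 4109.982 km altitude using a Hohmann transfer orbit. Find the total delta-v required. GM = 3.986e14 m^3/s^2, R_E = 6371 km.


r1 = 7881.6100 km = 7.88161e+06 m
r2 = 10480.9820 km = 1.0480982e+07 m
dv1 = sqrt(mu/r1)*(sqrt(2*r2/(r1+r2)) - 1) = 486.6910 m/s
dv2 = sqrt(mu/r2)*(1 - sqrt(2*r1/(r1+r2))) = 453.1357 m/s
total dv = |dv1| + |dv2| = 486.6910 + 453.1357 = 939.8267 m/s = 0.9398267 km/s

0.9398 km/s


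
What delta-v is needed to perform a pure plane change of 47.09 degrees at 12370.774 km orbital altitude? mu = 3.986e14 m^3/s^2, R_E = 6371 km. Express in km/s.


r = 18741.7740 km = 1.8741774e+07 m
V = sqrt(mu/r) = 4611.7239 m/s
di = 47.09 deg = 0.8218755 rad
dV = 2*V*sin(di/2) = 2*4611.7239*sin(0.4109378)
dV = 3684.4833 m/s = 3.6845 km/s

3.6845 km/s


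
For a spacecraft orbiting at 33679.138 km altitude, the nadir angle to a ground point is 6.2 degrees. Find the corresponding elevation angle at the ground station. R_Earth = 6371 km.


r = R_E + alt = 40050.1380 km
Law of sines in the satellite / Earth-center / ground-point triangle:
  sin(nadir)/R_E = sin(90 + el)/r  =>  cos(el) = (r/R_E)*sin(nadir)
cos(el) = (40050.1380 / 6371.0000) * sin(6.2 deg) = 0.6789184
el = arccos(0.6789184) = 47.2408 deg
(Earth-central angle = 90 - nadir - el = 36.5592 deg)

47.2408 degrees


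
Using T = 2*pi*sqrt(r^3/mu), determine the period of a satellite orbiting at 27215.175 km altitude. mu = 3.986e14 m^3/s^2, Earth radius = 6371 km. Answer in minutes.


r = 33586.1750 km = 3.3586175e+07 m
T = 2*pi*sqrt(r^3/mu) = 2*pi*sqrt(3.7886252e+22 / 3.986e14)
T = 61256.4805 s = 1020.9413 min

1020.9413 minutes


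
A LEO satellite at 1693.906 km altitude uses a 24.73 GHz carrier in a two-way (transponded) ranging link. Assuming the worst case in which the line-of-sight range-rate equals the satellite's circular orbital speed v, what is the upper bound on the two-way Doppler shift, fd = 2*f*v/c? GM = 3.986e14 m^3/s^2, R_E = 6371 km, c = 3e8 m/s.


r = 8.064906e+06 m
v = sqrt(mu/r) = 7030.2212 m/s (worst-case radial velocity)
f = 24.73 GHz = 2.473e+10 Hz
fd = 2*f*v/c = 2*2.473e+10*7030.2212/3.0e+08
fd = 1.1590491e+06 Hz

1.1590e+06 Hz


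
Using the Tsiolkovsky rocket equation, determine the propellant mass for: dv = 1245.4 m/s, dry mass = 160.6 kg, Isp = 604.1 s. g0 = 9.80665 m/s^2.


ve = Isp * g0 = 604.1 * 9.80665 = 5924.197265 m/s
mass ratio = exp(dv/ve) = exp(1245.4/5924.197265) = 1.23395268
m_prop = m_dry * (mr - 1) = 160.6 * (1.23395268 - 1)
m_prop = 37.5728 kg

37.5728 kg


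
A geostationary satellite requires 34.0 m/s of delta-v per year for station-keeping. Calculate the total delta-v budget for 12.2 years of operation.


dV = rate * years = 34.0 * 12.2
dV = 414.8000 m/s

414.8000 m/s


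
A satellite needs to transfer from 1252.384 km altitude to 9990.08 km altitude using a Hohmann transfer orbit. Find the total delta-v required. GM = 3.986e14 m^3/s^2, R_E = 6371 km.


r1 = 7623.3840 km = 7.623384e+06 m
r2 = 16361.0800 km = 1.636108e+07 m
dv1 = sqrt(mu/r1)*(sqrt(2*r2/(r1+r2)) - 1) = 1215.0532 m/s
dv2 = sqrt(mu/r2)*(1 - sqrt(2*r1/(r1+r2))) = 1000.4792 m/s
total dv = |dv1| + |dv2| = 1215.0532 + 1000.4792 = 2215.5324 m/s = 2.2155 km/s

2.2155 km/s


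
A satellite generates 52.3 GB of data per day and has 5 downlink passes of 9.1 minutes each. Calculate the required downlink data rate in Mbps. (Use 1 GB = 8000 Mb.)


total contact time = 5 * 9.1 * 60 = 2730.0000 s
data = 52.3 GB = 418400.0000 Mb
rate = 418400.0000 / 2730.0000 = 153.2601 Mbps

153.2601 Mbps


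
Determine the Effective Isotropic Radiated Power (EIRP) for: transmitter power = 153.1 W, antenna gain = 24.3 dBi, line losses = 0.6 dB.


Pt = 153.1 W = 21.8498 dBW
EIRP = Pt_dBW + Gt - losses = 21.8498 + 24.3 - 0.6 = 45.5498 dBW

45.5498 dBW


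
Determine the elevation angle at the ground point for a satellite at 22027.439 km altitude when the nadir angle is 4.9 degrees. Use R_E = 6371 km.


r = R_E + alt = 28398.4390 km
Law of sines in the satellite / Earth-center / ground-point triangle:
  sin(nadir)/R_E = sin(90 + el)/r  =>  cos(el) = (r/R_E)*sin(nadir)
cos(el) = (28398.4390 / 6371.0000) * sin(4.9 deg) = 0.380742
el = arccos(0.380742) = 67.6203 deg
(Earth-central angle = 90 - nadir - el = 17.4797 deg)

67.6203 degrees


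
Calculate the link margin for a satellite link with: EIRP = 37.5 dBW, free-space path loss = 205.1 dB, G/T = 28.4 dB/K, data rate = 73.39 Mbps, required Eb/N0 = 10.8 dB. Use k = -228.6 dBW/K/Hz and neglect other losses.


C/N0 = EIRP - FSPL + G/T - k = 37.5 - 205.1 + 28.4 - (-228.6)
C/N0 = 89.4000 dB-Hz
R_b = 73.39 Mbps = 7.339e+07 bps -> 10*log10(R_b) = 78.6564 dB-Hz
Eb/N0 = C/N0 - 10*log10(R_b) = 89.4000 - 78.6564 = 10.7436 dB
Margin = Eb/N0 - Eb/N0_req = 10.7436 - 10.8 = -0.05636888 dB (negative margin: link does not close)

-0.0564 dB


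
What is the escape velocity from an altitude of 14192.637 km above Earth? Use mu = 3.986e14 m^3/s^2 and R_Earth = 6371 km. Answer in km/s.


r = 6371.0 + 14192.637 = 20563.6370 km = 2.0563637e+07 m
v_esc = sqrt(2*mu/r) = sqrt(2*3.986e14 / 2.0563637e+07)
v_esc = 6226.3522 m/s = 6.2264 km/s

6.2264 km/s


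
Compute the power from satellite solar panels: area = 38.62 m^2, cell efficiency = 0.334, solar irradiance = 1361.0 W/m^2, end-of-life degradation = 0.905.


P = area * eta * S * degradation
P = 38.62 * 0.334 * 1361.0 * 0.905
P = 15887.8613 W

15887.8613 W


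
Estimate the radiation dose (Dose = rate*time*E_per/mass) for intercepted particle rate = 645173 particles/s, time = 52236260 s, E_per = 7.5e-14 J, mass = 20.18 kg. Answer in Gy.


Total energy deposited = rate * time * E_per
  = 645173 * 52236260 * 7.5e-14 = 2.5276 J
Dose = E_total / mass = 2.5276 / 20.18
Dose = 0.1252531 Gy

0.1253 Gy


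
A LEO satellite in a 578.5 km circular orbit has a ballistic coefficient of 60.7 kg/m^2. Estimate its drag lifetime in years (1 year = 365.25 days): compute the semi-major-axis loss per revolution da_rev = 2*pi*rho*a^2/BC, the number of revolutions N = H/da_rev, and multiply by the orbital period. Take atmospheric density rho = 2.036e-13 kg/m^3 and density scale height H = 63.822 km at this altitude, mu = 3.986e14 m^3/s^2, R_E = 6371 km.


a = R_E + alt = 6949.5000 km = 6.9495e+06 m
da_rev = 2*pi*rho*a^2/BC = 2*pi*2.036e-13*(6.9495e+06)^2/60.7 = 1.017832 m per revolution
N = H/da_rev = 63822.0000 m / 1.017832 m = 62703.8692 revolutions
P = 2*pi*sqrt(a^3/mu) = 5765.5609 s
lifetime = N*P = 62703.8692 * 5765.5609 = 3.6152297e+08 s = 4184.2937 days
years = 4184.2937 / 365.25 = 11.4560 years

11.4560 years


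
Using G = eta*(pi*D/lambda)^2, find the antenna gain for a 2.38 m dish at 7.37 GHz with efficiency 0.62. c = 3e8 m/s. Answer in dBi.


lambda = c/f = 3e8 / 7.37e+09 = 0.04070556 m
G = eta*(pi*D/lambda)^2 = 0.62*(pi*2.38/0.04070556)^2
G = 20918.8505 (linear)
G = 10*log10(20918.8505) = 43.2054 dBi

43.2054 dBi


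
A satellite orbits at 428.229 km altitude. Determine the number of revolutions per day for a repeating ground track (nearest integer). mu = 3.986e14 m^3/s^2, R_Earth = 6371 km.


r = 6.799229e+06 m
T = 2*pi*sqrt(r^3/mu) = 5579.5699 s = 92.9928 min
revs/day = 1440 / 92.9928 = 15.4851
Rounded: 15 revolutions per day

15 revolutions per day


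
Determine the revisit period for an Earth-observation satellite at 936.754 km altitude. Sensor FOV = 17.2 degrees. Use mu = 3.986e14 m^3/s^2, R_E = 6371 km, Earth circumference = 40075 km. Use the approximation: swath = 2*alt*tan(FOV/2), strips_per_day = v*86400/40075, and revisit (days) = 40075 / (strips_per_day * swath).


swath = 2*936.754*tan(0.1500983) = 283.3414 km
v = sqrt(mu/r) = 7385.4453 m/s = 7.3854 km/s
strips/day = v*86400/40075 = 7.3854*86400/40075 = 15.9227
coverage/day = strips * swath = 15.9227 * 283.3414 = 4511.5628 km
revisit = 40075 / 4511.5628 = 8.8827 days

8.8827 days


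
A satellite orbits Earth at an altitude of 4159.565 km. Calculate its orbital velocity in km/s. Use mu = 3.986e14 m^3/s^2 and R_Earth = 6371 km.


r = R_E + alt = 6371.0 + 4159.565 = 10530.5650 km = 1.0530565e+07 m
v = sqrt(mu/r) = sqrt(3.986e14 / 1.0530565e+07) = 6152.3752 m/s = 6.1524 km/s

6.1524 km/s


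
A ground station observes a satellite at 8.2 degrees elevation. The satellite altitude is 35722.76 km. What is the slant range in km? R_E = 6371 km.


h = 35722.76 km, el = 8.2 deg
d = -R_E*sin(el) + sqrt((R_E*sin(el))^2 + 2*R_E*h + h^2)
d = -6371.0000*sin(0.143117) + sqrt((6371.0000*0.1426289)^2 + 2*6371.0000*35722.76 + 35722.76^2)
d = 40710.0653 km

40710.0653 km


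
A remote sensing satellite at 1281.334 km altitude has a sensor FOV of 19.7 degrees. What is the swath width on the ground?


FOV = 19.7 deg = 0.3438299 rad
swath = 2 * alt * tan(FOV/2) = 2 * 1281.334 * tan(0.1719149)
swath = 2 * 1281.334 * 0.1736288
swath = 444.9530 km

444.9530 km


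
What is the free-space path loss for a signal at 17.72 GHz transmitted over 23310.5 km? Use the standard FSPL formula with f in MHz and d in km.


f = 17.72 GHz = 17720.0000 MHz
d = 23310.5 km
FSPL = 32.44 + 20*log10(17720.0000) + 20*log10(23310.5)
FSPL = 32.44 + 84.9693 + 87.3510
FSPL = 204.7603 dB

204.7603 dB


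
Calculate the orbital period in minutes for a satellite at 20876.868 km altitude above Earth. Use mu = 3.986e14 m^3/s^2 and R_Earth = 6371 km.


r = 27247.8680 km = 2.7247868e+07 m
T = 2*pi*sqrt(r^3/mu) = 2*pi*sqrt(2.0230079e+22 / 3.986e14)
T = 44762.0545 s = 746.0342 min

746.0342 minutes


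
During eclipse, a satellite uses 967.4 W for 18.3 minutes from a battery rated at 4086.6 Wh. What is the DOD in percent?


E_used = P * t / 60 = 967.4 * 18.3 / 60 = 295.0570 Wh
DOD = E_used / E_total * 100 = 295.0570 / 4086.6 * 100
DOD = 7.2201 %

7.2201 %


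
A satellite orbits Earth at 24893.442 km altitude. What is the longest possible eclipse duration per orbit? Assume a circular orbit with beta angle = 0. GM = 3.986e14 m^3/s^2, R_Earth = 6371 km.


r = 31264.4420 km
T = 916.9296 min
Eclipse fraction = arcsin(R_E/r)/pi = arcsin(6371.0000/31264.4420)/pi
= arcsin(0.2037778)/pi = 0.06532202
Eclipse duration = 0.06532202 * 916.9296 = 59.8957 min

59.8957 minutes


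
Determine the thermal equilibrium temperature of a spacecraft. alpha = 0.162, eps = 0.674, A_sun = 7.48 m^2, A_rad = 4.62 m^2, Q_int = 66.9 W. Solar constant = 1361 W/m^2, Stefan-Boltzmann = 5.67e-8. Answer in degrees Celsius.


Numerator = alpha*S*A_sun + Q_int = 0.162*1361*7.48 + 66.9 = 1716.1054 W
Denominator = eps*sigma*A_rad = 0.674*5.67e-8*4.62 = 1.76557e-07 W/K^4
T^4 = 9.7198378e+09 K^4
T = 313.9892 K = 40.8392 C

40.8392 degrees Celsius


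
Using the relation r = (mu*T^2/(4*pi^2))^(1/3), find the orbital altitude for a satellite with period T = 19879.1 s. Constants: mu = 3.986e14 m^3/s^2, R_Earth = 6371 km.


T = 19879.1 s
r = (mu*T^2/(4*pi^2))^(1/3) = (3.986e14 * 19879.1^2 / (4*pi^2))^(1/3)
r = 1.5860748e+07 m = 15860.7480 km
alt = r - R_E = 15860.7480 - 6371 = 9489.7480 km

9489.7480 km


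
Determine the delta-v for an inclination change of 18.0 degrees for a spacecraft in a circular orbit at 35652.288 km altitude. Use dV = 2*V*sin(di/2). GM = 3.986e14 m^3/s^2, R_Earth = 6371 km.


r = 42023.2880 km = 4.2023288e+07 m
V = sqrt(mu/r) = 3079.8079 m/s
di = 18.0 deg = 0.3141593 rad
dV = 2*V*sin(di/2) = 2*3079.8079*sin(0.1570796)
dV = 963.5762 m/s = 0.9635762 km/s

0.9636 km/s


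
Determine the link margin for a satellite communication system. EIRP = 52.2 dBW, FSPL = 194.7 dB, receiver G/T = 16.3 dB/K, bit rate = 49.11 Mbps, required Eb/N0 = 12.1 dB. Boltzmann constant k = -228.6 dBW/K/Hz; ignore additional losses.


C/N0 = EIRP - FSPL + G/T - k = 52.2 - 194.7 + 16.3 - (-228.6)
C/N0 = 102.4000 dB-Hz
R_b = 49.11 Mbps = 4.911e+07 bps -> 10*log10(R_b) = 76.9117 dB-Hz
Eb/N0 = C/N0 - 10*log10(R_b) = 102.4000 - 76.9117 = 25.4883 dB
Margin = Eb/N0 - Eb/N0_req = 25.4883 - 12.1 = 13.3883 dB (link closes)

13.3883 dB


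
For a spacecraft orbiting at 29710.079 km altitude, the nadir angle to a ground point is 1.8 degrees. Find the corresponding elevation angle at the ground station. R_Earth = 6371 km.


r = R_E + alt = 36081.0790 km
Law of sines in the satellite / Earth-center / ground-point triangle:
  sin(nadir)/R_E = sin(90 + el)/r  =>  cos(el) = (r/R_E)*sin(nadir)
cos(el) = (36081.0790 / 6371.0000) * sin(1.8 deg) = 0.1778895
el = arccos(0.1778895) = 79.7531 deg
(Earth-central angle = 90 - nadir - el = 8.4469 deg)

79.7531 degrees


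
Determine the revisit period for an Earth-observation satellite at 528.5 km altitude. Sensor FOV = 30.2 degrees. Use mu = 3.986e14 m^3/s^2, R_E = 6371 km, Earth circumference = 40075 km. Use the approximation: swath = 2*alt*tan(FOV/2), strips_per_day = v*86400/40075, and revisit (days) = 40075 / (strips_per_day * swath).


swath = 2*528.5*tan(0.2635447) = 285.2005 km
v = sqrt(mu/r) = 7600.8093 m/s = 7.6008 km/s
strips/day = v*86400/40075 = 7.6008*86400/40075 = 16.3870
coverage/day = strips * swath = 16.3870 * 285.2005 = 4673.5868 km
revisit = 40075 / 4673.5868 = 8.5748 days

8.5748 days


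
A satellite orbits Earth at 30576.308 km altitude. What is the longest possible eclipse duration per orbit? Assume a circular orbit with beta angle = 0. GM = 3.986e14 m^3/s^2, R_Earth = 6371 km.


r = 36947.3080 km
T = 1177.9698 min
Eclipse fraction = arcsin(R_E/r)/pi = arcsin(6371.0000/36947.3080)/pi
= arcsin(0.1724348)/pi = 0.0551634
Eclipse duration = 0.0551634 * 1177.9698 = 64.9808 min

64.9808 minutes


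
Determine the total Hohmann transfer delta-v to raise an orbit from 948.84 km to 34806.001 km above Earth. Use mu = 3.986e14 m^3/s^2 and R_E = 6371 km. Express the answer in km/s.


r1 = 7319.8400 km = 7.31984e+06 m
r2 = 41177.0010 km = 4.1177001e+07 m
dv1 = sqrt(mu/r1)*(sqrt(2*r2/(r1+r2)) - 1) = 2236.8542 m/s
dv2 = sqrt(mu/r2)*(1 - sqrt(2*r1/(r1+r2))) = 1401.8695 m/s
total dv = |dv1| + |dv2| = 2236.8542 + 1401.8695 = 3638.7237 m/s = 3.6387 km/s

3.6387 km/s


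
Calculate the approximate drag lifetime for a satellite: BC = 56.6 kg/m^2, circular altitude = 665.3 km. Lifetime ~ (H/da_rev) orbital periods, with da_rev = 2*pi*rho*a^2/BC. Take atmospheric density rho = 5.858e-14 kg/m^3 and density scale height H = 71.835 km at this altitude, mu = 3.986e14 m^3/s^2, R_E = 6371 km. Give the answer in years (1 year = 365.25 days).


a = R_E + alt = 7036.3000 km = 7.0363e+06 m
da_rev = 2*pi*rho*a^2/BC = 2*pi*5.858e-14*(7.0363e+06)^2/56.6 = 0.32195969 m per revolution
N = H/da_rev = 71835.0000 m / 0.32195969 m = 223117.9937 revolutions
P = 2*pi*sqrt(a^3/mu) = 5873.9162 s
lifetime = N*P = 223117.9937 * 5873.9162 = 1.3105764e+09 s = 15168.7082 days
years = 15168.7082 / 365.25 = 41.5297 years

41.5297 years


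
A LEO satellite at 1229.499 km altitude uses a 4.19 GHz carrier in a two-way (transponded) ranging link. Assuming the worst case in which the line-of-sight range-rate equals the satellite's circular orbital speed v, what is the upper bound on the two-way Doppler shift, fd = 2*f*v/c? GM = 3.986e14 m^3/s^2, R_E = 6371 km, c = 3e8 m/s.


r = 7.600499e+06 m
v = sqrt(mu/r) = 7241.8178 m/s (worst-case radial velocity)
f = 4.19 GHz = 4.19e+09 Hz
fd = 2*f*v/c = 2*4.19e+09*7241.8178/3.0e+08
fd = 202288.1106 Hz

202288.1106 Hz


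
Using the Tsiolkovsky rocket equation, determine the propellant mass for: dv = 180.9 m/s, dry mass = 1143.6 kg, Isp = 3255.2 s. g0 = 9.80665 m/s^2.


ve = Isp * g0 = 3255.2 * 9.80665 = 31922.607080 m/s
mass ratio = exp(dv/ve) = exp(180.9/31922.607080) = 1.00568292
m_prop = m_dry * (mr - 1) = 1143.6 * (1.00568292 - 1)
m_prop = 6.4990 kg

6.4990 kg


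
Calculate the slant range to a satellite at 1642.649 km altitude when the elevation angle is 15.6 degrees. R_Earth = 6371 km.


h = 1642.649 km, el = 15.6 deg
d = -R_E*sin(el) + sqrt((R_E*sin(el))^2 + 2*R_E*h + h^2)
d = -6371.0000*sin(0.2722714) + sqrt((6371.0000*0.2689198)^2 + 2*6371.0000*1642.649 + 1642.649^2)
d = 3440.7671 km

3440.7671 km


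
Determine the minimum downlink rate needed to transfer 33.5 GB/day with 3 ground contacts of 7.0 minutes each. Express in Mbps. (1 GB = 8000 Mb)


total contact time = 3 * 7.0 * 60 = 1260.0000 s
data = 33.5 GB = 268000.0000 Mb
rate = 268000.0000 / 1260.0000 = 212.6984 Mbps

212.6984 Mbps


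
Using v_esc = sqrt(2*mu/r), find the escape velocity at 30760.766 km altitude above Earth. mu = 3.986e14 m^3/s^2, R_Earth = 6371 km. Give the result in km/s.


r = 6371.0 + 30760.766 = 37131.7660 km = 3.7131766e+07 m
v_esc = sqrt(2*mu/r) = sqrt(2*3.986e14 / 3.7131766e+07)
v_esc = 4633.5179 m/s = 4.6335 km/s

4.6335 km/s


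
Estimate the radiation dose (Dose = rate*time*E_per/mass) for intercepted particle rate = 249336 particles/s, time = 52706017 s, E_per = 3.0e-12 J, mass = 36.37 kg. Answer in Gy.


Total energy deposited = rate * time * E_per
  = 249336 * 52706017 * 3.0e-12 = 39.4245 J
Dose = E_total / mass = 39.4245 / 36.37
Dose = 1.0840 Gy

1.0840 Gy


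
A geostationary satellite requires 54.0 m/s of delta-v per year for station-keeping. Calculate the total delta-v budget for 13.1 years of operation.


dV = rate * years = 54.0 * 13.1
dV = 707.4000 m/s

707.4000 m/s


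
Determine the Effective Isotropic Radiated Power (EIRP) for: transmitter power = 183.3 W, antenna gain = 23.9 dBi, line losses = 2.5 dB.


Pt = 183.3 W = 22.6316 dBW
EIRP = Pt_dBW + Gt - losses = 22.6316 + 23.9 - 2.5 = 44.0316 dBW

44.0316 dBW


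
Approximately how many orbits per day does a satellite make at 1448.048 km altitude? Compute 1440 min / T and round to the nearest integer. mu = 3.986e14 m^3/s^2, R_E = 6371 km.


r = 7.819048e+06 m
T = 2*pi*sqrt(r^3/mu) = 6880.8492 s = 114.6808 min
revs/day = 1440 / 114.6808 = 12.5566
Rounded: 13 revolutions per day

13 revolutions per day


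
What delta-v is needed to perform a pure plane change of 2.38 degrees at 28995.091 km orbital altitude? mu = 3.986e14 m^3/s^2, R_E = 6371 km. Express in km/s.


r = 35366.0910 km = 3.5366091e+07 m
V = sqrt(mu/r) = 3357.1838 m/s
di = 2.38 deg = 0.04153884 rad
dV = 2*V*sin(di/2) = 2*3357.1838*sin(0.02076942)
dV = 139.4435 m/s = 0.1394435 km/s

0.1394 km/s


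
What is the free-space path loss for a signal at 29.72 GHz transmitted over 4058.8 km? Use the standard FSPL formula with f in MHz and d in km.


f = 29.72 GHz = 29720.0000 MHz
d = 4058.8 km
FSPL = 32.44 + 20*log10(29720.0000) + 20*log10(4058.8)
FSPL = 32.44 + 89.4610 + 72.1680
FSPL = 194.0689 dB

194.0689 dB


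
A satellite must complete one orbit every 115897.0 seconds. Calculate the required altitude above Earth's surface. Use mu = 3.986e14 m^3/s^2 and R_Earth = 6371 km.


T = 115897.0 s
r = (mu*T^2/(4*pi^2))^(1/3) = (3.986e14 * 115897.0^2 / (4*pi^2))^(1/3)
r = 5.137762e+07 m = 51377.6200 km
alt = r - R_E = 51377.6200 - 6371 = 45006.6200 km

45006.6200 km


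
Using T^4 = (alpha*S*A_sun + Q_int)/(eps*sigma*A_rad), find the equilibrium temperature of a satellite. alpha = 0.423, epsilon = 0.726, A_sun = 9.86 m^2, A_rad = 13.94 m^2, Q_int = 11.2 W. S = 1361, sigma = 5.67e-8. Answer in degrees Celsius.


Numerator = alpha*S*A_sun + Q_int = 0.423*1361*9.86 + 11.2 = 5687.6316 W
Denominator = eps*sigma*A_rad = 0.726*5.67e-8*13.94 = 5.7382895e-07 W/K^4
T^4 = 9.9117195e+09 K^4
T = 315.5275 K = 42.3775 C

42.3775 degrees Celsius


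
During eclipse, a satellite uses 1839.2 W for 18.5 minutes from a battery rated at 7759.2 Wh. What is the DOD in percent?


E_used = P * t / 60 = 1839.2 * 18.5 / 60 = 567.0867 Wh
DOD = E_used / E_total * 100 = 567.0867 / 7759.2 * 100
DOD = 7.3086 %

7.3086 %


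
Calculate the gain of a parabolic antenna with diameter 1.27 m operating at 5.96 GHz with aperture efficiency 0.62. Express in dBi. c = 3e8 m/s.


lambda = c/f = 3e8 / 5.96e+09 = 0.05033557 m
G = eta*(pi*D/lambda)^2 = 0.62*(pi*1.27/0.05033557)^2
G = 3895.3715 (linear)
G = 10*log10(3895.3715) = 35.9055 dBi

35.9055 dBi


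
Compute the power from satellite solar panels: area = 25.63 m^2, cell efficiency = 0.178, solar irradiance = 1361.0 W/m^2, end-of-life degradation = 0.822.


P = area * eta * S * degradation
P = 25.63 * 0.178 * 1361.0 * 0.822
P = 5103.8576 W

5103.8576 W


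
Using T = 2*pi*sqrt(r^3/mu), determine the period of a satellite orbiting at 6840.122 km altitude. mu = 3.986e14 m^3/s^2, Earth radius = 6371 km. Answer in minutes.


r = 13211.1220 km = 1.3211122e+07 m
T = 2*pi*sqrt(r^3/mu) = 2*pi*sqrt(2.3057866e+21 / 3.986e14)
T = 15111.9593 s = 251.8660 min

251.8660 minutes


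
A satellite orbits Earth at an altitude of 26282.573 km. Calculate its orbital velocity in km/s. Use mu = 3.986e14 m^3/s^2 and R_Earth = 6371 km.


r = R_E + alt = 6371.0 + 26282.573 = 32653.5730 km = 3.2653573e+07 m
v = sqrt(mu/r) = sqrt(3.986e14 / 3.2653573e+07) = 3493.8423 m/s = 3.4938 km/s

3.4938 km/s


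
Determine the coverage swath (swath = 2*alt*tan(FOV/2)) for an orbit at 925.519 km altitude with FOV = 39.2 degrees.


FOV = 39.2 deg = 0.6841691 rad
swath = 2 * alt * tan(FOV/2) = 2 * 925.519 * tan(0.3420845)
swath = 2 * 925.519 * 0.356084
swath = 659.1250 km

659.1250 km


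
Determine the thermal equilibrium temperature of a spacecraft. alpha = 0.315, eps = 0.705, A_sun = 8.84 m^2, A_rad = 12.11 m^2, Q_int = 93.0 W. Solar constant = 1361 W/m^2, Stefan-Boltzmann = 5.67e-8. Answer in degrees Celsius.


Numerator = alpha*S*A_sun + Q_int = 0.315*1361*8.84 + 93.0 = 3882.8406 W
Denominator = eps*sigma*A_rad = 0.705*5.67e-8*12.11 = 4.8407908e-07 W/K^4
T^4 = 8.0210873e+09 K^4
T = 299.2666 K = 26.1166 C

26.1166 degrees Celsius


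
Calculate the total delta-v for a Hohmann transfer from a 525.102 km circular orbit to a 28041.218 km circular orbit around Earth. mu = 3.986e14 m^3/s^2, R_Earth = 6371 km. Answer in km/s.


r1 = 6896.1020 km = 6.896102e+06 m
r2 = 34412.2180 km = 3.4412218e+07 m
dv1 = sqrt(mu/r1)*(sqrt(2*r2/(r1+r2)) - 1) = 2210.7154 m/s
dv2 = sqrt(mu/r2)*(1 - sqrt(2*r1/(r1+r2))) = 1436.8203 m/s
total dv = |dv1| + |dv2| = 2210.7154 + 1436.8203 = 3647.5357 m/s = 3.6475 km/s

3.6475 km/s


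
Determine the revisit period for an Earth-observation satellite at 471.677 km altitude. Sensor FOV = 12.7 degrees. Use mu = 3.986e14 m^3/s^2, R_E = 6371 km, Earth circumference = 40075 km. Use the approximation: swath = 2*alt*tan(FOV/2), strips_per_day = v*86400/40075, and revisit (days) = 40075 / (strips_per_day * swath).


swath = 2*471.677*tan(0.1108284) = 104.9806 km
v = sqrt(mu/r) = 7632.3034 m/s = 7.6323 km/s
strips/day = v*86400/40075 = 7.6323*86400/40075 = 16.4549
coverage/day = strips * swath = 16.4549 * 104.9806 = 1727.4476 km
revisit = 40075 / 1727.4476 = 23.1990 days

23.1990 days


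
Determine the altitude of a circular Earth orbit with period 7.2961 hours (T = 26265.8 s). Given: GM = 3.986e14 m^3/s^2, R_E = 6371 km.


T = 26265.8 s
r = (mu*T^2/(4*pi^2))^(1/3) = (3.986e14 * 26265.8^2 / (4*pi^2))^(1/3)
r = 1.9097929e+07 m = 19097.9290 km
alt = r - R_E = 19097.9290 - 6371 = 12726.9290 km

12726.9290 km


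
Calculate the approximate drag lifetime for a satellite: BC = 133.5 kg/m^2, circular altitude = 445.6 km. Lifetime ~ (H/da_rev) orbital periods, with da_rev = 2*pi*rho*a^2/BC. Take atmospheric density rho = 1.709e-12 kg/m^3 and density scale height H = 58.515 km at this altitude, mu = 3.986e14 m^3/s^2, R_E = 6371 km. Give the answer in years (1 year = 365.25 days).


a = R_E + alt = 6816.6000 km = 6.8166e+06 m
da_rev = 2*pi*rho*a^2/BC = 2*pi*1.709e-12*(6.8166e+06)^2/133.5 = 3.737458 m per revolution
N = H/da_rev = 58515.0000 m / 3.737458 m = 15656.3645 revolutions
P = 2*pi*sqrt(a^3/mu) = 5600.9660 s
lifetime = N*P = 15656.3645 * 5600.9660 = 8.7690765e+07 s = 1014.9394 days
years = 1014.9394 / 365.25 = 2.7788 years

2.7788 years


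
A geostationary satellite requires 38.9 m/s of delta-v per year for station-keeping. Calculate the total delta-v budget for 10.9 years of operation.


dV = rate * years = 38.9 * 10.9
dV = 424.0100 m/s

424.0100 m/s


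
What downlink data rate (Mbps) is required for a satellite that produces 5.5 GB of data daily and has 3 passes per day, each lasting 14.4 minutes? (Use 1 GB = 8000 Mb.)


total contact time = 3 * 14.4 * 60 = 2592.0000 s
data = 5.5 GB = 44000.0000 Mb
rate = 44000.0000 / 2592.0000 = 16.9753 Mbps

16.9753 Mbps


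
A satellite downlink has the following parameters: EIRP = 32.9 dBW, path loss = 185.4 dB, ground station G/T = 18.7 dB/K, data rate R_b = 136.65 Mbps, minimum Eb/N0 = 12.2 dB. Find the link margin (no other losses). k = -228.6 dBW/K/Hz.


C/N0 = EIRP - FSPL + G/T - k = 32.9 - 185.4 + 18.7 - (-228.6)
C/N0 = 94.8000 dB-Hz
R_b = 136.65 Mbps = 1.3665e+08 bps -> 10*log10(R_b) = 81.3561 dB-Hz
Eb/N0 = C/N0 - 10*log10(R_b) = 94.8000 - 81.3561 = 13.4439 dB
Margin = Eb/N0 - Eb/N0_req = 13.4439 - 12.2 = 1.2439 dB (link closes)

1.2439 dB


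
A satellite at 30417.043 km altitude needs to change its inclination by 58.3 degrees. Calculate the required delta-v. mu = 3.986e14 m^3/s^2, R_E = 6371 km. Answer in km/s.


r = 36788.0430 km = 3.6788043e+07 m
V = sqrt(mu/r) = 3291.6625 m/s
di = 58.3 deg = 1.0175 rad
dV = 2*V*sin(di/2) = 2*3291.6625*sin(0.5087635)
dV = 3206.7225 m/s = 3.2067 km/s

3.2067 km/s


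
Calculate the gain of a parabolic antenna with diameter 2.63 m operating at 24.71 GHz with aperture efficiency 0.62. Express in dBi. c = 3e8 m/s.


lambda = c/f = 3e8 / 2.471e+10 = 0.01214083 m
G = eta*(pi*D/lambda)^2 = 0.62*(pi*2.63/0.01214083)^2
G = 287148.0777 (linear)
G = 10*log10(287148.0777) = 54.5811 dBi

54.5811 dBi


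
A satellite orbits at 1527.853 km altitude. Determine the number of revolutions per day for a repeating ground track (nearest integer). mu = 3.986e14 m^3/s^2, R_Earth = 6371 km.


r = 7.898853e+06 m
T = 2*pi*sqrt(r^3/mu) = 6986.4615 s = 116.4410 min
revs/day = 1440 / 116.4410 = 12.3668
Rounded: 12 revolutions per day

12 revolutions per day


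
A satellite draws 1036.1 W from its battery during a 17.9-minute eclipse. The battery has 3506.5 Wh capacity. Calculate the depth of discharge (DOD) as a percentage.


E_used = P * t / 60 = 1036.1 * 17.9 / 60 = 309.1032 Wh
DOD = E_used / E_total * 100 = 309.1032 / 3506.5 * 100
DOD = 8.8151 %

8.8151 %


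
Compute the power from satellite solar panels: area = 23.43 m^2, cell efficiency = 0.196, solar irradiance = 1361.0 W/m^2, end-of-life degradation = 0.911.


P = area * eta * S * degradation
P = 23.43 * 0.196 * 1361.0 * 0.911
P = 5693.8348 W

5693.8348 W


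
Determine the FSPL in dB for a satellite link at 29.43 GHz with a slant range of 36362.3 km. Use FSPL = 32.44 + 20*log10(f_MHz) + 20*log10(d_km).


f = 29.43 GHz = 29430.0000 MHz
d = 36362.3 km
FSPL = 32.44 + 20*log10(29430.0000) + 20*log10(36362.3)
FSPL = 32.44 + 89.3758 + 91.2130
FSPL = 213.0288 dB

213.0288 dB


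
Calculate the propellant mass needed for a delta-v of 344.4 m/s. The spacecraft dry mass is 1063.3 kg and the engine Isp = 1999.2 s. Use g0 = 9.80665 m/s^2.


ve = Isp * g0 = 1999.2 * 9.80665 = 19605.454680 m/s
mass ratio = exp(dv/ve) = exp(344.4/19605.454680) = 1.01772174
m_prop = m_dry * (mr - 1) = 1063.3 * (1.01772174 - 1)
m_prop = 18.8435 kg

18.8435 kg


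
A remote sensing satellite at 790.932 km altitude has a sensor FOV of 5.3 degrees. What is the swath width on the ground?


FOV = 5.3 deg = 0.09250245 rad
swath = 2 * alt * tan(FOV/2) = 2 * 790.932 * tan(0.04625123)
swath = 2 * 790.932 * 0.04628423
swath = 73.2154 km

73.2154 km


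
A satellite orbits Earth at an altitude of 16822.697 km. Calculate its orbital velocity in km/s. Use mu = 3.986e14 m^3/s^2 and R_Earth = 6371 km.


r = R_E + alt = 6371.0 + 16822.697 = 23193.6970 km = 2.3193697e+07 m
v = sqrt(mu/r) = sqrt(3.986e14 / 2.3193697e+07) = 4145.5643 m/s = 4.1456 km/s

4.1456 km/s


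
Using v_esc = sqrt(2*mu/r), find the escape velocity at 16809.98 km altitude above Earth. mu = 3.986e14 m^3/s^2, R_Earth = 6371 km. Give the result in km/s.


r = 6371.0 + 16809.98 = 23180.9800 km = 2.318098e+07 m
v_esc = sqrt(2*mu/r) = sqrt(2*3.986e14 / 2.318098e+07)
v_esc = 5864.3212 m/s = 5.8643 km/s

5.8643 km/s


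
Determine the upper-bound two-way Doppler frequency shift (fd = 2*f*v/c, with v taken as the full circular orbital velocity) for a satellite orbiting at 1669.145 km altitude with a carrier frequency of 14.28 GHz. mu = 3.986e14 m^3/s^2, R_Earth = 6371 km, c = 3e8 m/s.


r = 8.040145e+06 m
v = sqrt(mu/r) = 7041.0383 m/s (worst-case radial velocity)
f = 14.28 GHz = 1.428e+10 Hz
fd = 2*f*v/c = 2*1.428e+10*7041.0383/3.0e+08
fd = 670306.8461 Hz

670306.8461 Hz


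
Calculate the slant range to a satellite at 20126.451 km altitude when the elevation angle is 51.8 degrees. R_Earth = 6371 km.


h = 20126.451 km, el = 51.8 deg
d = -R_E*sin(el) + sqrt((R_E*sin(el))^2 + 2*R_E*h + h^2)
d = -6371.0000*sin(0.9040806) + sqrt((6371.0000*0.7858569)^2 + 2*6371.0000*20126.451 + 20126.451^2)
d = 21196.2112 km

21196.2112 km


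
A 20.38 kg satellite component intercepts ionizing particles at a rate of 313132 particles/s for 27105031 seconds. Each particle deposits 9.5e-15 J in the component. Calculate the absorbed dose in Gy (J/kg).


Total energy deposited = rate * time * E_per
  = 313132 * 27105031 * 9.5e-15 = 0.0806308 J
Dose = E_total / mass = 0.0806308 / 20.38
Dose = 0.003956369 Gy

0.0040 Gy


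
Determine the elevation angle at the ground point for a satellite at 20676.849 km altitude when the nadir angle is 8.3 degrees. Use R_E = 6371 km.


r = R_E + alt = 27047.8490 km
Law of sines in the satellite / Earth-center / ground-point triangle:
  sin(nadir)/R_E = sin(90 + el)/r  =>  cos(el) = (r/R_E)*sin(nadir)
cos(el) = (27047.8490 / 6371.0000) * sin(8.3 deg) = 0.612859
el = arccos(0.612859) = 52.2035 deg
(Earth-central angle = 90 - nadir - el = 29.4965 deg)

52.2035 degrees


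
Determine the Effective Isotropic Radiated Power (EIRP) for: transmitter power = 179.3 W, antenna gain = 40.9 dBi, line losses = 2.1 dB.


Pt = 179.3 W = 22.5358 dBW
EIRP = Pt_dBW + Gt - losses = 22.5358 + 40.9 - 2.1 = 61.3358 dBW

61.3358 dBW


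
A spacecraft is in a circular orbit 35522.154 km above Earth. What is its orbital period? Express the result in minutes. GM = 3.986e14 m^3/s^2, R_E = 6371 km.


r = 41893.1540 km = 4.1893154e+07 m
T = 2*pi*sqrt(r^3/mu) = 2*pi*sqrt(7.3524008e+22 / 3.986e14)
T = 85334.7280 s = 1422.2455 min

1422.2455 minutes


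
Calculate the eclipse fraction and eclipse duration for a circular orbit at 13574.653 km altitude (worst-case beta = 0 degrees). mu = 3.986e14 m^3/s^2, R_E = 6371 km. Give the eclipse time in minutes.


r = 19945.6530 km
T = 467.2318 min
Eclipse fraction = arcsin(R_E/r)/pi = arcsin(6371.0000/19945.6530)/pi
= arcsin(0.319418)/pi = 0.1034874
Eclipse duration = 0.1034874 * 467.2318 = 48.3526 min

48.3526 minutes


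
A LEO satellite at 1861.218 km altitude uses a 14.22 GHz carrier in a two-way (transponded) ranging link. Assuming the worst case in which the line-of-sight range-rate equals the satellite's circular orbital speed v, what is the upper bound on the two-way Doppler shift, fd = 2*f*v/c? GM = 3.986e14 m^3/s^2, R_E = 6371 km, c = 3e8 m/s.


r = 8.232218e+06 m
v = sqrt(mu/r) = 6958.4132 m/s (worst-case radial velocity)
f = 14.22 GHz = 1.422e+10 Hz
fd = 2*f*v/c = 2*1.422e+10*6958.4132/3.0e+08
fd = 659657.5740 Hz

659657.5740 Hz


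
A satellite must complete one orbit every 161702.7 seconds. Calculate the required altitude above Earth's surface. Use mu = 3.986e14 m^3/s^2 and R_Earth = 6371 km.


T = 161702.7 s
r = (mu*T^2/(4*pi^2))^(1/3) = (3.986e14 * 161702.7^2 / (4*pi^2))^(1/3)
r = 6.4151089e+07 m = 64151.0891 km
alt = r - R_E = 64151.0891 - 6371 = 57780.0891 km

57780.0891 km


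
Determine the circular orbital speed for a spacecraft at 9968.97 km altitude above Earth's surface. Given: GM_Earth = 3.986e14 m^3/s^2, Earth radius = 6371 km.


r = R_E + alt = 6371.0 + 9968.97 = 16339.9700 km = 1.633997e+07 m
v = sqrt(mu/r) = sqrt(3.986e14 / 1.633997e+07) = 4939.0454 m/s = 4.9390 km/s

4.9390 km/s


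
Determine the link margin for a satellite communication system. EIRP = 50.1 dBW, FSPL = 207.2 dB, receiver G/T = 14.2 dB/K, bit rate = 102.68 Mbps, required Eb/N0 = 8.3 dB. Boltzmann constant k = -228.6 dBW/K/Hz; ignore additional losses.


C/N0 = EIRP - FSPL + G/T - k = 50.1 - 207.2 + 14.2 - (-228.6)
C/N0 = 85.7000 dB-Hz
R_b = 102.68 Mbps = 1.0268e+08 bps -> 10*log10(R_b) = 80.1149 dB-Hz
Eb/N0 = C/N0 - 10*log10(R_b) = 85.7000 - 80.1149 = 5.5851 dB
Margin = Eb/N0 - Eb/N0_req = 5.5851 - 8.3 = -2.7149 dB (negative margin: link does not close)

-2.7149 dB


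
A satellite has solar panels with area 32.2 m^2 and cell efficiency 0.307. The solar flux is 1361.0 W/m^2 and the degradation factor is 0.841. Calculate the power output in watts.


P = area * eta * S * degradation
P = 32.2 * 0.307 * 1361.0 * 0.841
P = 11314.8387 W

11314.8387 W


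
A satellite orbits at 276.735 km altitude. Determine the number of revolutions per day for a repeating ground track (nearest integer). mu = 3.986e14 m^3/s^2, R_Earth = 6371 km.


r = 6.647735e+06 m
T = 2*pi*sqrt(r^3/mu) = 5394.1345 s = 89.9022 min
revs/day = 1440 / 89.9022 = 16.0174
Rounded: 16 revolutions per day

16 revolutions per day


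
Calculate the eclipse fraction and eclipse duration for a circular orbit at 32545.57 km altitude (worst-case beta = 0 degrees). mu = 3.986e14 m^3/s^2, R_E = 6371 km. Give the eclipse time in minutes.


r = 38916.5700 km
T = 1273.3911 min
Eclipse fraction = arcsin(R_E/r)/pi = arcsin(6371.0000/38916.5700)/pi
= arcsin(0.1637092)/pi = 0.05234587
Eclipse duration = 0.05234587 * 1273.3911 = 66.6568 min

66.6568 minutes
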